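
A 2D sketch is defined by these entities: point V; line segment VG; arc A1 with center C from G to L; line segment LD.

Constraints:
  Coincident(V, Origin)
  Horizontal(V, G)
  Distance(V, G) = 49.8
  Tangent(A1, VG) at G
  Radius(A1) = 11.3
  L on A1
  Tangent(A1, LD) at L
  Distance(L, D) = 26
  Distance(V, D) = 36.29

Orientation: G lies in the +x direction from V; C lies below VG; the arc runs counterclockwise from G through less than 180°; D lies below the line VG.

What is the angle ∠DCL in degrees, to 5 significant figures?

66.509°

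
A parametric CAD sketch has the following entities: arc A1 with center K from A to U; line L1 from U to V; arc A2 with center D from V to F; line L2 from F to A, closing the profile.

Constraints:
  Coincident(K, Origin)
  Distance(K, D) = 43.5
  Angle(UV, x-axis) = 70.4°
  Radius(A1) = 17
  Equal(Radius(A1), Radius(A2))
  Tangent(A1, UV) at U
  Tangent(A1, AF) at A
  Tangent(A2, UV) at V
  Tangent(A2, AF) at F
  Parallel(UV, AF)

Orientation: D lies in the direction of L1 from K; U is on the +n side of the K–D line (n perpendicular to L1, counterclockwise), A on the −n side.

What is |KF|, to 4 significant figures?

46.70

The slot axis is L1's direction at 70.4°, so u = (cos 70.4°, sin 70.4°) = (0.3355, 0.9421) and n = (−sin 70.4°, cos 70.4°) = (-0.9421, 0.3355). K is at the origin and D lies 43.5 along u from K, so D = 43.5·u = (14.59, 40.98). Tangency of A1 to both parallel lines with radius 17.0 puts U and A at K ± 17.0·n: U = (-16.01, 5.703), A = (16.01, -5.703). Equal radii place V and F the same way about D: V = D + 17.0·n = (-1.423, 46.68), F = D − 17.0·n = (30.61, 35.28). Then |KF| = |F − K| = 46.70.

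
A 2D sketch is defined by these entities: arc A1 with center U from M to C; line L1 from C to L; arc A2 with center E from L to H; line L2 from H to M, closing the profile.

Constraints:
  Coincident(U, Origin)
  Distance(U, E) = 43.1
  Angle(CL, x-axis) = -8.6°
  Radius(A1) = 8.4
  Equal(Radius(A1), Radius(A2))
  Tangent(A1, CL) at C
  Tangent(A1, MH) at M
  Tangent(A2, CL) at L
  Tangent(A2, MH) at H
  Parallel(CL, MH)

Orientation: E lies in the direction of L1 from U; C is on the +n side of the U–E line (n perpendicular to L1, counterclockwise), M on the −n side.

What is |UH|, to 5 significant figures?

43.911

Tangency of A1 to both parallel lines with radius 8.4 puts C and M at U ± 8.4·n: C = (1.2561, 8.3056), M = (-1.2561, -8.3056). Equal radii place L and H the same way about E: L = E + 8.4·n = (43.871, 1.8606), H = E − 8.4·n = (41.359, -14.751). Then |UH| = |H − U| = 43.911.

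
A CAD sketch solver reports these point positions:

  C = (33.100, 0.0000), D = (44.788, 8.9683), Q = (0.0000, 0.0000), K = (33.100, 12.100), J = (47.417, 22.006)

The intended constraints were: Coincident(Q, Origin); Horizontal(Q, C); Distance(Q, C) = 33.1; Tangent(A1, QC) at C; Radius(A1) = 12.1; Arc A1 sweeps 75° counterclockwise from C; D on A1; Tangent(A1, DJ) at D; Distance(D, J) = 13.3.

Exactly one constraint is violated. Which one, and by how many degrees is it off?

Tangent(A1, DJ) at D — off by 3.60°.

Q = (0.00, 0.00) ✓; Q.y = 0.00, C.y = 0.00 ✓; |QC| = 33.10 ✓; ∠(KC, CQ) = 90.00° ✓; |KC| = 12.10 ✓; bearing(K→D) − bearing(K→C) = 75.00° ✓; |KD| = 12.10 ✓; ∠(KD, DJ) = 86.40° ✗; |DJ| = 13.30 ✓.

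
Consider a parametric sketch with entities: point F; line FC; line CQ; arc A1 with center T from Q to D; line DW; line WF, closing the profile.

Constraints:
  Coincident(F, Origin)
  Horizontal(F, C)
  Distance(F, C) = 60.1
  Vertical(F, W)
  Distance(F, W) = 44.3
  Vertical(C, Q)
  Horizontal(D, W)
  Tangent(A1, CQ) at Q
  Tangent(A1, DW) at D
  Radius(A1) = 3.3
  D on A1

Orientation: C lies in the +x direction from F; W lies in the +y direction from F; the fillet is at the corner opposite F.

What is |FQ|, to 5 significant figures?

72.753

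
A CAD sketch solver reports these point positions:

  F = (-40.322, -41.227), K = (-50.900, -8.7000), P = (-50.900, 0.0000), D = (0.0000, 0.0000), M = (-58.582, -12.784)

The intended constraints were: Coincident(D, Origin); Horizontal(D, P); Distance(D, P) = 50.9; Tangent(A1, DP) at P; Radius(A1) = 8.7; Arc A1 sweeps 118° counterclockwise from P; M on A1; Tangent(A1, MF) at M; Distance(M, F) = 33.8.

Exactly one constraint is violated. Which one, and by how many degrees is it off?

Tangent(A1, MF) at M — off by 4.70°.

D = (0.00, 0.00) ✓; D.y = 0.00, P.y = 0.00 ✓; |DP| = 50.90 ✓; ∠(KP, PD) = 90.00° ✓; |KP| = 8.700 ✓; bearing(K→M) − bearing(K→P) = 118.0° ✓; |KM| = 8.700 ✓; ∠(KM, MF) = 85.30° ✗; |MF| = 33.80 ✓.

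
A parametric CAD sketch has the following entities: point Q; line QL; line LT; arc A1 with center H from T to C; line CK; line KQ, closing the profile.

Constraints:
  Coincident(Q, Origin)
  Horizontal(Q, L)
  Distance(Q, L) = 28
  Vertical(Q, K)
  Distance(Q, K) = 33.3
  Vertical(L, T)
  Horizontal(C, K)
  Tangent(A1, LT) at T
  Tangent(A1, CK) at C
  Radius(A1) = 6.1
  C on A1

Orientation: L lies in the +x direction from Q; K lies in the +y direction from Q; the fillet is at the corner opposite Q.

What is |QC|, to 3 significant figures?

39.9

The virtual corner opposite Q is at (28.0, 33.3). Since A1 is tangent to LT there, HT ⟂ LT and tangency of A1 to CK means the radius HC is perpendicular to CK, with radius 6.1, so the center H sits 6.1 in from both sides at H = (21.9, 27.2). That places the tangent points at T = (28.0, 27.2) on LT and C = (21.9, 33.3) on CK. Then |QC| = |C − Q| = 39.9.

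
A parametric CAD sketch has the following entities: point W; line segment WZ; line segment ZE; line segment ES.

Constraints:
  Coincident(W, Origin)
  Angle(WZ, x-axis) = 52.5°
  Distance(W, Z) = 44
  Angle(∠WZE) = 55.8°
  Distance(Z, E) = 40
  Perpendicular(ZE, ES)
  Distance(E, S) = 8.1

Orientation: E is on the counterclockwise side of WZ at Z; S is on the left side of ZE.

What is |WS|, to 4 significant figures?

32.15

W is at the origin; WZ runs at 52.5° with length 44.0, so Z = 44.0·(cos 52.5°, sin 52.5°) = (26.79, 34.91). ∠WZE = 55.8°, so ZE runs at 52.5° + (180° − 55.8°) = 176.7° from the x-axis; with |ZE| = 40.0, E = Z + 40.0·(cos 176.7°, sin 176.7°) = (-13.15, 37.21). ZE is perpendicular to ES; with |ES| = 8.1 on the left of ZE, S = E + 8.1·(-0.05756, -0.9983) = (-13.61, 29.12). Then |WS| = |S − W| = 32.15.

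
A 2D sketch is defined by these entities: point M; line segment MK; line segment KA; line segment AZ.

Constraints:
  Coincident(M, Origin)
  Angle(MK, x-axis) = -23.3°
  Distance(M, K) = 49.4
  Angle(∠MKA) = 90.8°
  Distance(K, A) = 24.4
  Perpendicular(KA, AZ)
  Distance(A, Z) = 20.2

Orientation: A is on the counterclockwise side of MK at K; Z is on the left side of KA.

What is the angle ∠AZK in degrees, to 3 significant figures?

50.4°

M is at the origin; MK runs at -23.3° with length 49.4, so K = 49.4·(cos -23.3°, sin -23.3°) = (45.4, -19.5). ∠MKA = 90.8°, so KA runs at -23.3° + (180° − 90.8°) = 65.9° from the x-axis; with |KA| = 24.4, A = K + 24.4·(cos 65.9°, sin 65.9°) = (55.3, 2.73). KA ⟂ AZ; with |AZ| = 20.2 on the left of KA, Z = A + 20.2·(-0.913, 0.408) = (36.9, 11.0). Then cos ∠AZK = ZA·ZK / (|ZA||ZK|), giving 50.4°.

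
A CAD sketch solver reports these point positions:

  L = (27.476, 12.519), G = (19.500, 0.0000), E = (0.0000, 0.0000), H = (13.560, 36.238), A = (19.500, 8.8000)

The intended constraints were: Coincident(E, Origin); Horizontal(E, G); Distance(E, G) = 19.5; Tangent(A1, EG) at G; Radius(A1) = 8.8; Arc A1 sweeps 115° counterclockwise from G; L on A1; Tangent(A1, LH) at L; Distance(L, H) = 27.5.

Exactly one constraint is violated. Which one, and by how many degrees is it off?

Tangent(A1, LH) at L — off by 5.40°.

E = (0.00, 0.00) ✓; E.y = 0.00, G.y = 0.00 ✓; |EG| = 19.50 ✓; ∠(AG, GE) = 90.00° ✓; |AG| = 8.800 ✓; bearing(A→L) − bearing(A→G) = 115.0° ✓; |AL| = 8.800 ✓; ∠(AL, LH) = 84.60° ✗; |LH| = 27.50 ✓.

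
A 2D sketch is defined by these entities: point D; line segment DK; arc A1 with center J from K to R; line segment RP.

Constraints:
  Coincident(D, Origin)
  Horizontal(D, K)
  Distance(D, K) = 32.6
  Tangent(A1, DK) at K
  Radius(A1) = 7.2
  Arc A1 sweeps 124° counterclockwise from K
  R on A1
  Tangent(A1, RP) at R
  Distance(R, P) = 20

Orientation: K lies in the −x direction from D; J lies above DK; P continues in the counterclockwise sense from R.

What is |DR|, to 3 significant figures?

28.9

Since A1 is tangent to DK there, JK ⟂ DK, so J = K + (0, 7.2) = (-32.6, 7.20). On A1, K sits at bearing -90° from J; a 124° counterclockwise sweep puts R at bearing 34°, so R = J + 7.2·(cos 34°, sin 34°) = (-26.6, 11.2). Then |DR| = |R − D| = 28.9.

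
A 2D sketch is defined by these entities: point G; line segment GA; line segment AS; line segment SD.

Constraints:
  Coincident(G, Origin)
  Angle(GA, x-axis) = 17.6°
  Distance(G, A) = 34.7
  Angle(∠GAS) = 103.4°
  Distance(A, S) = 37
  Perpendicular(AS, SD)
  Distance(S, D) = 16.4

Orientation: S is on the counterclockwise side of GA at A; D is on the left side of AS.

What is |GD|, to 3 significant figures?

48.3

∠GAS = 103.4°, so AS runs at 17.6° + (180° − 103.4°) = 94.2° from the x-axis; with |AS| = 37.0, S = A + 37.0·(cos 94.2°, sin 94.2°) = (30.4, 47.4). AS is perpendicular to SD; with |SD| = 16.4 on the left of AS, D = S + 16.4·(-0.997, -0.0732) = (14.0, 46.2). Then |GD| = |D − G| = 48.3.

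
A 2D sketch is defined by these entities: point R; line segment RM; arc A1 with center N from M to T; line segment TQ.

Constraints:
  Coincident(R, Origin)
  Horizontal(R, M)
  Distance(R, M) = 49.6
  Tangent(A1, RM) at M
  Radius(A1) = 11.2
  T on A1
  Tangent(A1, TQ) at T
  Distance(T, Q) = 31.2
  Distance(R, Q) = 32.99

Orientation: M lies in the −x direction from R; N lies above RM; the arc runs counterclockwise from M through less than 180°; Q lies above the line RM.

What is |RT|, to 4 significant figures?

41.60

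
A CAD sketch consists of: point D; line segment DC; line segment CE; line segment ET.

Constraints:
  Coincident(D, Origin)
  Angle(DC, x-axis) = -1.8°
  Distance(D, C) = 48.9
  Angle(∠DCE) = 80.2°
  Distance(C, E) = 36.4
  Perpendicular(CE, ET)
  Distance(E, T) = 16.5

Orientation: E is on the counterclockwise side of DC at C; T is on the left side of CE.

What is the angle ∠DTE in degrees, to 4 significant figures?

138.5°

∠DCE = 80.2°, so CE runs at -1.8° + (180° − 80.2°) = 98.00° from the x-axis; with |CE| = 36.4, E = C + 36.4·(cos 98.00°, sin 98.00°) = (43.81, 34.51). The perpendicularity gives ET at right angles to CE; with |ET| = 16.5 on the left of CE, T = E + 16.5·(-0.9903, -0.1392) = (27.47, 32.21). Then cos ∠DTE = TD·TE / (|TD||TE|), giving 138.5°.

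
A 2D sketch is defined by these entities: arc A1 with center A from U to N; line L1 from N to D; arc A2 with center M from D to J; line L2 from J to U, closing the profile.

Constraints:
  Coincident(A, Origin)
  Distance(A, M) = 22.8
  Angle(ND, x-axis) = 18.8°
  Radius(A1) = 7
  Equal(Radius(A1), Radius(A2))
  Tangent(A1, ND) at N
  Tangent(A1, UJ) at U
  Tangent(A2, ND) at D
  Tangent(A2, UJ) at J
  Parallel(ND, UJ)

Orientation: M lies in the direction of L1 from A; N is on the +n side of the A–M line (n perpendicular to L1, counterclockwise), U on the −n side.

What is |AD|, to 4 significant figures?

23.85

The slot axis is L1's direction at 18.8°, so u = (cos 18.8°, sin 18.8°) = (0.9466, 0.3223) and n = (−sin 18.8°, cos 18.8°) = (-0.3223, 0.9466). A is at the origin and M lies 22.8 along u from A, so M = 22.8·u = (21.58, 7.348). Tangency of A1 to both parallel lines with radius 7.0 puts N and U at A ± 7.0·n: N = (-2.256, 6.627), U = (2.256, -6.627). Equal radii place D and J the same way about M: D = M + 7.0·n = (19.33, 13.97), J = M − 7.0·n = (23.84, 0.7211). Then |AD| = |D − A| = 23.85.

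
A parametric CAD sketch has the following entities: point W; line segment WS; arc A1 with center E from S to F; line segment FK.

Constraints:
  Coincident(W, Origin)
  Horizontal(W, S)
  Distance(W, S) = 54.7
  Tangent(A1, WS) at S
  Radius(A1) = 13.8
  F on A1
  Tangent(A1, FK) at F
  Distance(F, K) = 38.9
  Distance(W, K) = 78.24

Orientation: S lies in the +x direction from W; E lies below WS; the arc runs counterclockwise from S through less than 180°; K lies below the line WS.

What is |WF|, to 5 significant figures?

45.784

W is at the origin; W and S share the same y with |WS| = 54.7 and S on the +x side, so S = (54.700, 0.0000). A1 meets WS tangentially, so ES is at right angles to WS, so E = S + (0, -13.8) = (54.700, -13.800). Since EF ⟂ FK (tangency), |EK| = √(13.8² + 38.9²) = 41.275 regardless of where F sits on A1. So K lies on both circle(W, 78.24) and circle(E, 41.275); the below-WS intersection is K = (55.581, -55.066). F is the foot of the tangent from K: F = (41.796, -18.690).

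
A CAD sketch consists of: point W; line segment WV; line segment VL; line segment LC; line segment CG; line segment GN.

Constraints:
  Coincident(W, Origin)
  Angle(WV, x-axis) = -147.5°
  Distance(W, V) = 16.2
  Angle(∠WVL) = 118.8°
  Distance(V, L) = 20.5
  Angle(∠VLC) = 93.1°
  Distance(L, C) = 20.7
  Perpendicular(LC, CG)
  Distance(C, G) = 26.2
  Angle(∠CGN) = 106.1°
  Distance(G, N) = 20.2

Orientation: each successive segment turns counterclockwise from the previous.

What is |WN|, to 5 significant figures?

11.686

W is at the origin; WV runs at -147.5° with length 16.2, so V = (-13.663, -8.7043). ∠WVL = 118.8° gives VL at -86.300° from the x-axis; with |VL| = 20.5, L = (-12.340, -29.162). ∠VLC = 93.1° gives LC at 0.60000° from the x-axis; with |LC| = 20.7, C = (8.3588, -28.945). LC ⟂ CG, so CG runs at 90.600°; with |CG| = 26.2, G = (8.0845, -2.7462). ∠CGN = 106.1° gives GN at 164.50° from the x-axis; with |GN| = 20.2, N = (-11.381, 2.6520). Then |WN| = |N − W| = 11.686.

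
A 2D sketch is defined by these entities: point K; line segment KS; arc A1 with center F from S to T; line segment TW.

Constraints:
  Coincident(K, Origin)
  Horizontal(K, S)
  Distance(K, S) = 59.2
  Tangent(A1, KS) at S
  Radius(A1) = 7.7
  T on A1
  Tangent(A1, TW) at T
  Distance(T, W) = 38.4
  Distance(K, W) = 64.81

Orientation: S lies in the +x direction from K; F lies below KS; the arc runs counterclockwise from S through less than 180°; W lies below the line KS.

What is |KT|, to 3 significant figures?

52.0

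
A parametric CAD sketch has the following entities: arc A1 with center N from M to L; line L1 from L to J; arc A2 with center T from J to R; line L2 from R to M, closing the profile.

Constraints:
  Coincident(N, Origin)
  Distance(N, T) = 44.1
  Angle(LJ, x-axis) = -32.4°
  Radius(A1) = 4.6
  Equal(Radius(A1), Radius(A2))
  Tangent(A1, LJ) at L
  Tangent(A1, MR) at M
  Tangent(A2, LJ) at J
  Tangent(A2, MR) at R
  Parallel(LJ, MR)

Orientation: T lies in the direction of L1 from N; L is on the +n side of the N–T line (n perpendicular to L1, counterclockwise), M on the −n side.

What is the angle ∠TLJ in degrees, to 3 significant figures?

5.95°

Tangency of A1 to both parallel lines with radius 4.6 puts L and M at N ± 4.6·n: L = (2.46, 3.88), M = (-2.46, -3.88). Equal radii place J and R the same way about T: J = T + 4.6·n = (39.7, -19.7), R = T − 4.6·n = (34.8, -27.5). Then cos ∠TLJ = LT·LJ / (|LT||LJ|), giving 5.95°.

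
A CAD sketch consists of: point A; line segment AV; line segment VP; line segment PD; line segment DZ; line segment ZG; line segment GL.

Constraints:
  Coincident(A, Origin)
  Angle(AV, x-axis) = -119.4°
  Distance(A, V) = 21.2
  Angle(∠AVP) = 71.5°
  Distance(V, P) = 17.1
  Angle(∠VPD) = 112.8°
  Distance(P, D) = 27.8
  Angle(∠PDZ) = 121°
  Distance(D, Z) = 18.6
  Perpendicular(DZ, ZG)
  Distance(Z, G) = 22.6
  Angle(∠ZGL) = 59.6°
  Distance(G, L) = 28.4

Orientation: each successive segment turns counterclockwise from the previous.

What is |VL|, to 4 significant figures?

29.45

The perpendicularity gives ZG at right angles to DZ, so ZG runs at -154.7°; with |ZG| = 22.6, G = (-6.572, 8.583). ∠ZGL = 59.6° gives GL at -34.30° from the x-axis; with |GL| = 28.4, L = (16.89, -7.421). Then |VL| = |L − V| = 29.45.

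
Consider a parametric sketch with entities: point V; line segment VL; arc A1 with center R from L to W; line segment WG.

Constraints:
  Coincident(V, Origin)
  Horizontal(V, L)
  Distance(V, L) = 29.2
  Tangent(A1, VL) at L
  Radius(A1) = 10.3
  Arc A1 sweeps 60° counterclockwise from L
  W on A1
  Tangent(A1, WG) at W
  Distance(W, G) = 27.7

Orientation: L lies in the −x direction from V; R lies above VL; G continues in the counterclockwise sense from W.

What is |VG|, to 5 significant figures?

29.840

On A1, L sits at bearing -90° from R; a 60° counterclockwise sweep puts W at bearing -30°, so W = R + 10.3·(cos -30°, sin -30°) = (-20.280, 5.1500). Tangency of A1 to WG means the radius RW is perpendicular to WG, so WG runs along (−sin -30°, cos -30°); with |WG| = 27.7, G = (-6.4299, 29.139). Then |VG| = |G − V| = 29.840.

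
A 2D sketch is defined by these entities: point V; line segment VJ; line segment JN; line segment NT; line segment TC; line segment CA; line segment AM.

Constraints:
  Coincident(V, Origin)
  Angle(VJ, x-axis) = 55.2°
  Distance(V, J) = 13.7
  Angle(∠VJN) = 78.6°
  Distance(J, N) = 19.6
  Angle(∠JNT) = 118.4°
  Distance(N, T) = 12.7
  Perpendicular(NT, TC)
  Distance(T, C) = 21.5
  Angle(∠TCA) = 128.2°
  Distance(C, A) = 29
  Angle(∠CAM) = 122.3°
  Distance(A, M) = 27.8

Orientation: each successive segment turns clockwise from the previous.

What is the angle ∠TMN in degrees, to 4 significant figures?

8.110°

V is at the origin; VJ runs at 55.2° with length 13.7, so J = (7.819, 11.25). ∠VJN = 78.6° gives JN at -46.20° from the x-axis; with |JN| = 19.6, N = (21.38, -2.897). ∠JNT = 118.4° gives NT at -107.8° from the x-axis; with |NT| = 12.7, T = (17.50, -14.99). NT is perpendicular to TC, so TC runs at 162.2°; with |TC| = 21.5, C = (-2.968, -8.416). ∠TCA = 128.2° gives CA at 110.4° from the x-axis; with |CA| = 29.0, A = (-13.08, 18.76). ∠CAM = 122.3° gives AM at 52.70° from the x-axis; with |AM| = 27.8, M = (3.770, 40.88). Then cos ∠TMN = MT·MN / (|MT||MN|), giving 8.110°.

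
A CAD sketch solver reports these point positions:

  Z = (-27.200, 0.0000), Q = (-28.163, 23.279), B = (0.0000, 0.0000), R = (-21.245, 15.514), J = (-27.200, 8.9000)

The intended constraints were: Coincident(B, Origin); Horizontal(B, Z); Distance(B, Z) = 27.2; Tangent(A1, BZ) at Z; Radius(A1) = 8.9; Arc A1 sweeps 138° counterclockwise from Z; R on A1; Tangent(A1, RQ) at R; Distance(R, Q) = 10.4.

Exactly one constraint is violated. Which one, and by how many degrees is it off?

Tangent(A1, RQ) at R — off by 6.30°.

B = (0.00, 0.00) ✓; B.y = 0.00, Z.y = 0.00 ✓; |BZ| = 27.20 ✓; ∠(JZ, ZB) = 90.00° ✓; |JZ| = 8.900 ✓; bearing(J→R) − bearing(J→Z) = 138.0° ✓; |JR| = 8.900 ✓; ∠(JR, RQ) = 96.30° ✗; |RQ| = 10.40 ✓.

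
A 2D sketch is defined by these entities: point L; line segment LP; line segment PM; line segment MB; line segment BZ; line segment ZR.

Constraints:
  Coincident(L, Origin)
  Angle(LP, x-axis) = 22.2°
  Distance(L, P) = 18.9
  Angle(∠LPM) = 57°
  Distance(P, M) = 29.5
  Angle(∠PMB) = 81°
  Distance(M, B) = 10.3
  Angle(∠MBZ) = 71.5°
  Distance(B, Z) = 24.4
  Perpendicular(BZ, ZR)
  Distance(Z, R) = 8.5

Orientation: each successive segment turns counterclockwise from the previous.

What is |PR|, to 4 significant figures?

13.34

L is at the origin; LP runs at 22.2° with length 18.9, so P = (17.50, 7.141). ∠LPM = 57.0° gives PM at 145.2° from the x-axis; with |PM| = 29.5, M = (-6.725, 23.98). ∠PMB = 81.0° gives MB at -115.8° from the x-axis; with |MB| = 10.3, B = (-11.21, 14.70). ∠MBZ = 71.5° gives BZ at -7.300° from the x-axis; with |BZ| = 24.4, Z = (12.99, 11.60). BZ is perpendicular to ZR, so ZR runs at 82.70°; with |ZR| = 8.5, R = (14.07, 20.03). Then |PR| = |R − P| = 13.34.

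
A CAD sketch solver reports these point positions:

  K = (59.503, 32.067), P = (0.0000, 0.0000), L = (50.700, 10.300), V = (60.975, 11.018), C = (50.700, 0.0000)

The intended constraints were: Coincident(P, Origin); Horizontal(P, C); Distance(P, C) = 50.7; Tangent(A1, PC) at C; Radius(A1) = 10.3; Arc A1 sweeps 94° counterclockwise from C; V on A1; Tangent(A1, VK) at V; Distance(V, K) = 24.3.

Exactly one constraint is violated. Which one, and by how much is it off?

Distance(V, K) = 24.3 — off by 3.20.

P = (0.00, 0.00) ✓; P.y = 0.00, C.y = 0.00 ✓; |PC| = 50.70 ✓; ∠(LC, CP) = 90.00° ✓; |LC| = 10.30 ✓; bearing(L→V) − bearing(L→C) = 94.00° ✓; |LV| = 10.30 ✓; ∠(LV, VK) = 90.00° ✓; |VK| = 21.10 ✗.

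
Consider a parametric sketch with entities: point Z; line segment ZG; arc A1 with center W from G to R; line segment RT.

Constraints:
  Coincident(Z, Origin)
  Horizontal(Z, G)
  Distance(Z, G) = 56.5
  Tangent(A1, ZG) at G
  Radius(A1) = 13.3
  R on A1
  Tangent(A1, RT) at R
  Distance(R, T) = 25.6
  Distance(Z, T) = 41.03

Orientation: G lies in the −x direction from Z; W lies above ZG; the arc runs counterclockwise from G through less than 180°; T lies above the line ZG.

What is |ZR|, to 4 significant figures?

45.91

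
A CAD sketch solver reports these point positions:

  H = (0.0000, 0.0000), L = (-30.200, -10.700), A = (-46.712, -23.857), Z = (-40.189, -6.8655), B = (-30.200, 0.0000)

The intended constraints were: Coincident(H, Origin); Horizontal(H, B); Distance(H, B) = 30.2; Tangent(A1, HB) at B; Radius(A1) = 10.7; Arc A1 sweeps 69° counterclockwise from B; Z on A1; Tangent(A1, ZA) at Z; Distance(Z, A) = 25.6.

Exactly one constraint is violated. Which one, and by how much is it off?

Distance(Z, A) = 25.6 — off by 7.40.

H = (0.00, 0.00) ✓; H.y = 0.00, B.y = 0.00 ✓; |HB| = 30.20 ✓; ∠(LB, BH) = 90.00° ✓; |LB| = 10.70 ✓; bearing(L→Z) − bearing(L→B) = 69.00° ✓; |LZ| = 10.70 ✓; ∠(LZ, ZA) = 90.00° ✓; |ZA| = 18.20 ✗.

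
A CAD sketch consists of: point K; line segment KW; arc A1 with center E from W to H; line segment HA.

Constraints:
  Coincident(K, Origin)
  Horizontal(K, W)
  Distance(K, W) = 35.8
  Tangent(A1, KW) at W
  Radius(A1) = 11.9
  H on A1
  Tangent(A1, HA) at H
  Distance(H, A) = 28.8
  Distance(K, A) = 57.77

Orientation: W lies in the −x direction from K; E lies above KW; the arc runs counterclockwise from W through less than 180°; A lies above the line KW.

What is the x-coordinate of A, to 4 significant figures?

-38.66

Checks: K.y = 0.00, W.y = 0.00 ✓; ∠(EW, WK) = 90.00° ✓; |EW| = 11.90 ✓; |EH| = 11.90 ✓; ∠(EH, HA) = 90.00° ✓; |HA| = 28.80 ✓; |KA| = 57.77 ✓.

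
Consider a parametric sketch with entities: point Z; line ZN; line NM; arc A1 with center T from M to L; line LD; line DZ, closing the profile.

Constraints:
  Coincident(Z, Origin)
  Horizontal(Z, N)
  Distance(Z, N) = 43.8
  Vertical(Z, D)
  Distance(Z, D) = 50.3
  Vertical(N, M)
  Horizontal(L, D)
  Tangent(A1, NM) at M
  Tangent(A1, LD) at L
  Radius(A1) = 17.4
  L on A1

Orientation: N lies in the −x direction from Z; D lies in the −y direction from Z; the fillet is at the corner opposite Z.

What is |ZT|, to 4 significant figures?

42.18

Z and D share the same x with |ZD| = 50.3 and D on the −y side, so D = (0.000, -50.30). The virtual corner opposite Z is at (-43.80, -50.30). The tangent condition forces TM to be normal to NM and the tangent condition forces TL to be normal to LD, with radius 17.4, so the center T sits 17.4 in from both sides at T = (-26.40, -32.90). Then |ZT| = |T − Z| = 42.18.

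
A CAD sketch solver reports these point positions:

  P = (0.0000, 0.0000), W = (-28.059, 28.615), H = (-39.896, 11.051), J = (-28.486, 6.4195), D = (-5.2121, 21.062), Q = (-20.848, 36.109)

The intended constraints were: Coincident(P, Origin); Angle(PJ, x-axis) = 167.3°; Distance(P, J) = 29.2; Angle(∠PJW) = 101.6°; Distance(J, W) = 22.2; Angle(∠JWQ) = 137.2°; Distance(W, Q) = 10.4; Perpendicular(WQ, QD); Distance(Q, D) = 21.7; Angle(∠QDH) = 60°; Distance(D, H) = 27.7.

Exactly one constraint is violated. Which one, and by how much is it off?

Distance(D, H) = 27.7 — off by 8.40.

P = (0.00, 0.00) ✓; PJ at 167.3° ✓; |PJ| = 29.20 ✓; ∠PJW = 101.6° ✓; |JW| = 22.20 ✓; ∠JWQ = 137.2° ✓; |WQ| = 10.40 ✓; ∠(WQ, QD) = 90.00° ✓; |QD| = 21.70 ✓; ∠QDH = 60.00° ✓; |DH| = 36.10 ✗.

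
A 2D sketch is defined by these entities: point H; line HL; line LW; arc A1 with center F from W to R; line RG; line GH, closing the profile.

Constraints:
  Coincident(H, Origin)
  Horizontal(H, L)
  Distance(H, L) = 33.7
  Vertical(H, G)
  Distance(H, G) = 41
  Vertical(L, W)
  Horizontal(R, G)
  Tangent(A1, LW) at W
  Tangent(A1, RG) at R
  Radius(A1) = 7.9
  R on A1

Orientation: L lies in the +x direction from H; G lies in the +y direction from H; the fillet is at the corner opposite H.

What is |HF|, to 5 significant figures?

41.967

H is at the origin; H and L share the same y with |HL| = 33.7 and L on the +x side, so L = (33.700, 0.0000). H and G share the same x with |HG| = 41.0 and G on the +y side, so G = (0.0000, 41.000). The virtual corner opposite H is at (33.700, 41.000). The tangent condition forces FW to be normal to LW and tangency of A1 to RG means the radius FR is perpendicular to RG, with radius 7.9, so the center F sits 7.9 in from both sides at F = (25.800, 33.100). Then |HF| = |F − H| = 41.967.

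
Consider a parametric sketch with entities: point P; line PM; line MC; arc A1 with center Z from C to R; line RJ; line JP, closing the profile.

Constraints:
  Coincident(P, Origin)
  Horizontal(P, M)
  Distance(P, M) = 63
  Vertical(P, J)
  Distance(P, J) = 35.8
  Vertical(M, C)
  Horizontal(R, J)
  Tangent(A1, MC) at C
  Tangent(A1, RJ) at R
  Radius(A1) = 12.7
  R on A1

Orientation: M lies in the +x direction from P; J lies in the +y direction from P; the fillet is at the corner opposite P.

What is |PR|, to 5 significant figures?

61.739

P is at the origin; P and M share the same y with |PM| = 63.0 and M on the +x side, so M = (63.000, 0.0000). P and J share the same x with |PJ| = 35.8 and J on the +y side, so J = (0.0000, 35.800). The virtual corner opposite P is at (63.000, 35.800). Since A1 is tangent to MC there, ZC ⟂ MC and A1 meets RJ tangentially, so ZR is at right angles to RJ, with radius 12.7, so the center Z sits 12.7 in from both sides at Z = (50.300, 23.100). That places the tangent points at C = (63.000, 23.100) on MC and R = (50.300, 35.800) on RJ. Then |PR| = |R − P| = 61.739.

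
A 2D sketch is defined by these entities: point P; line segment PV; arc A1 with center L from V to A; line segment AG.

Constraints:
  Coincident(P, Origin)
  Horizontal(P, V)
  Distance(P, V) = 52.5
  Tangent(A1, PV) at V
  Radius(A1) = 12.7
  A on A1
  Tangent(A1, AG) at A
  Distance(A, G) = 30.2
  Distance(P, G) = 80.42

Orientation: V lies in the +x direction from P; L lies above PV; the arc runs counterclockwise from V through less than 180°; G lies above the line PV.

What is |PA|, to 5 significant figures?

65.988

Checks: ∠(LV, VP) = 90.00° ✓; |LV| = 12.70 ✓; |LA| = 12.70 ✓; ∠(LA, AG) = 90.00° ✓; |AG| = 30.20 ✓; |PG| = 80.42 ✓.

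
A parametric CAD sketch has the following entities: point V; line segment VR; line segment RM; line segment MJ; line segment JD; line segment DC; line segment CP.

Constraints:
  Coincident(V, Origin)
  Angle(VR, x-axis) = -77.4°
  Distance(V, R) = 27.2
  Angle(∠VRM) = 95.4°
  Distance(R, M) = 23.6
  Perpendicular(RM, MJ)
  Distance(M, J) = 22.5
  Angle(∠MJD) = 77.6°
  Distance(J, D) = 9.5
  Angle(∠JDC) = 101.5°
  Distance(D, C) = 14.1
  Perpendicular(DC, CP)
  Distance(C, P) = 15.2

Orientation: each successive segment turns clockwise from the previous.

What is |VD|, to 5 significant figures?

18.133

V is at the origin; VR runs at -77.4° with length 27.2, so R = (5.9335, -26.545). ∠VRM = 95.4° gives RM at -162.00° from the x-axis; with |RM| = 23.6, M = (-16.511, -33.838). RM is perpendicular to MJ, so MJ runs at 108.00°; with |MJ| = 22.5, J = (-23.464, -12.439). ∠MJD = 77.6° gives JD at 5.6000° from the x-axis; with |JD| = 9.5, D = (-14.010, -11.512). Then |VD| = |D − V| = 18.133.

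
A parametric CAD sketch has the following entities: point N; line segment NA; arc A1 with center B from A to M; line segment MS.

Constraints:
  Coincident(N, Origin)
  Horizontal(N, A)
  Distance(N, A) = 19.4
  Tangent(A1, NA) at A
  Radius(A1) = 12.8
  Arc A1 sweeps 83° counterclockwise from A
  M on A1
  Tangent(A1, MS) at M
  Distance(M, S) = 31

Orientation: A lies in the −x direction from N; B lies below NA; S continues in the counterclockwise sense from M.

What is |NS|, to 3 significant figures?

55.2

On A1, A sits at bearing 90° from B; an 83° counterclockwise sweep puts M at bearing 173°, so M = B + 12.8·(cos 173°, sin 173°) = (-32.1, -11.2). A1 meets MS tangentially, so BM is at right angles to MS, so MS runs along (−sin 173°, cos 173°); with |MS| = 31.0, S = (-35.9, -42.0). Then |NS| = |S − N| = 55.2.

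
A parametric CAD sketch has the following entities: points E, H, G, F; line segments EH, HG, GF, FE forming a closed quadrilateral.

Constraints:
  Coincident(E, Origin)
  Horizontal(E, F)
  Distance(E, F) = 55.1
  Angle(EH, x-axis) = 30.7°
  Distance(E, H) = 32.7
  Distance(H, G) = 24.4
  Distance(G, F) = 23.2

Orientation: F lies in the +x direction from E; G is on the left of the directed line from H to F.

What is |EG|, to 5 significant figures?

56.566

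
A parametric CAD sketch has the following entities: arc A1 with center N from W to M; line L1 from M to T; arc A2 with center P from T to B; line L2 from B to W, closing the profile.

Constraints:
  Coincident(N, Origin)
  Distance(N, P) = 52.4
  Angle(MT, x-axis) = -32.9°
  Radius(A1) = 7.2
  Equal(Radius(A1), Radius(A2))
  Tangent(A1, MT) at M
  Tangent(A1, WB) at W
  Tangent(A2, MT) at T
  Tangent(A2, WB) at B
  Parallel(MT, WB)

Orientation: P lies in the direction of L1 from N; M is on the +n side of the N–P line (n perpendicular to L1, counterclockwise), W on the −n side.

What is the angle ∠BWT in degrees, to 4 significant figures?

15.37°

Tangency of A1 to both parallel lines with radius 7.2 puts M and W at N ± 7.2·n: M = (3.911, 6.045), W = (-3.911, -6.045). Equal radii place T and B the same way about P: T = P + 7.2·n = (47.91, -22.42), B = P − 7.2·n = (40.09, -34.51). Then cos ∠BWT = WB·WT / (|WB||WT|), giving 15.37°.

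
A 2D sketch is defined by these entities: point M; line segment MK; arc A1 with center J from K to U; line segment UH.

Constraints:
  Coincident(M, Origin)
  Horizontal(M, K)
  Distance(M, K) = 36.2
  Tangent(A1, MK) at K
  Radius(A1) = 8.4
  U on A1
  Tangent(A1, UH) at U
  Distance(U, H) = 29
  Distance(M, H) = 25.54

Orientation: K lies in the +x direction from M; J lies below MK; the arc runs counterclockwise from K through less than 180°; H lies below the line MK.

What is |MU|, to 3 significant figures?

30.3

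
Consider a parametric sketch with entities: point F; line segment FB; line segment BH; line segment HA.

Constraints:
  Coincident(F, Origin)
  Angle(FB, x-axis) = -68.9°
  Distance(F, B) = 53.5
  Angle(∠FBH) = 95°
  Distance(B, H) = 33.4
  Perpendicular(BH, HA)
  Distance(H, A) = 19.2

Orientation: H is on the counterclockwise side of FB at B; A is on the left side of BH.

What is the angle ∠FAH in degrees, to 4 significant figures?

131.9°

∠FBH = 95.0°, so BH runs at -68.9° + (180° − 95.0°) = 16.10° from the x-axis; with |BH| = 33.4, H = B + 33.4·(cos 16.10°, sin 16.10°) = (51.35, -40.65). BH ⟂ HA; with |HA| = 19.2 on the left of BH, A = H + 19.2·(-0.2773, 0.9608) = (46.03, -22.20). Then cos ∠FAH = AF·AH / (|AF||AH|), giving 131.9°.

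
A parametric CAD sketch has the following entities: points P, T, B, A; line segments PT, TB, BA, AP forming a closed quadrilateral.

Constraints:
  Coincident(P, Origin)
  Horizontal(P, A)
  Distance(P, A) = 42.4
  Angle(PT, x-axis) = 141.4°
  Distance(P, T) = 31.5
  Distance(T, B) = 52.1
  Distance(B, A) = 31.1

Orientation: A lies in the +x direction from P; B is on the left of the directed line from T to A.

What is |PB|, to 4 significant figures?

38.15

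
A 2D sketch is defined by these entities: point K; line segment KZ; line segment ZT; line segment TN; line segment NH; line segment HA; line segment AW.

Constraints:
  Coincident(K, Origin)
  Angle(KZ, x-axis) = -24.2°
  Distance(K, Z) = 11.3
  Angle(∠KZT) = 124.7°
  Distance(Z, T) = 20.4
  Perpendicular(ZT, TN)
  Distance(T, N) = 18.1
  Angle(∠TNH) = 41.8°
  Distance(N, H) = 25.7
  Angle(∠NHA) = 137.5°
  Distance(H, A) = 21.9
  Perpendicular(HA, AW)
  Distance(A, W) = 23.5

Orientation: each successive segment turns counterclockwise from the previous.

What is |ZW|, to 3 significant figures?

35.3

K is at the origin; KZ runs at -24.2° with length 11.3, so Z = (10.3, -4.63). ∠KZT = 124.7° gives ZT at 31.1° from the x-axis; with |ZT| = 20.4, T = (27.8, 5.91). ZT ⟂ TN, so TN runs at 121°; with |TN| = 18.1, N = (18.4, 21.4). ∠TNH = 41.8° gives NH at -101° from the x-axis; with |NH| = 25.7, H = (13.7, -3.85). ∠NHA = 137.5° gives HA at -58.2° from the x-axis; with |HA| = 21.9, A = (25.2, -22.5). HA ⟂ AW, so AW runs at 31.8°; with |AW| = 23.5, W = (45.2, -10.1). Then |ZW| = |W − Z| = 35.3.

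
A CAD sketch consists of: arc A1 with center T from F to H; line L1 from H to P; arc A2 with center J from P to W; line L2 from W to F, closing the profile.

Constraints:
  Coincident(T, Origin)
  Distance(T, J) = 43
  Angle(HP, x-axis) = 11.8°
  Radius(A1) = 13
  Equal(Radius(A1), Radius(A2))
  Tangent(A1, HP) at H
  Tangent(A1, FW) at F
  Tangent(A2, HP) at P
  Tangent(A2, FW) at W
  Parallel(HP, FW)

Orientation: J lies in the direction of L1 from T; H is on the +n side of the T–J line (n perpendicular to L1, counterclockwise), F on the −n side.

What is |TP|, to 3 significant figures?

44.9

Tangency of A1 to both parallel lines with radius 13.0 puts H and F at T ± 13.0·n: H = (-2.66, 12.7), F = (2.66, -12.7). Equal radii place P and W the same way about J: P = J + 13.0·n = (39.4, 21.5), W = J − 13.0·n = (44.7, -3.93). Then |TP| = |P − T| = 44.9.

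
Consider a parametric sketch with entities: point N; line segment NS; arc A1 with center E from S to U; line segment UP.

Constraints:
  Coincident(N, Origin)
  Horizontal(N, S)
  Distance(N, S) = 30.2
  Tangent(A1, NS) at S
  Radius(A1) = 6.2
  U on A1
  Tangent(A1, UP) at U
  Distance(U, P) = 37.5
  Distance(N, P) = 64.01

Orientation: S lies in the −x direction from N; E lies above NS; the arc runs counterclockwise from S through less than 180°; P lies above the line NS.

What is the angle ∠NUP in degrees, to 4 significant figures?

156.6°

N is at the origin; N and S share the same y with |NS| = 30.2 and S on the −x side, so S = (-30.20, 0.000). A1 meets NS tangentially, so ES is at right angles to NS, so E = S + (0, 6.2) = (-30.20, 6.200). Since EU ⟂ UP (tangency), |EP| = √(6.2² + 37.5²) = 38.01 regardless of where U sits on A1. So P lies on both circle(N, 64.01) and circle(E, 38.01); the above-NS intersection is P = (-51.99, 37.35). U is the foot of the tangent from P: U = (-25.77, 10.53).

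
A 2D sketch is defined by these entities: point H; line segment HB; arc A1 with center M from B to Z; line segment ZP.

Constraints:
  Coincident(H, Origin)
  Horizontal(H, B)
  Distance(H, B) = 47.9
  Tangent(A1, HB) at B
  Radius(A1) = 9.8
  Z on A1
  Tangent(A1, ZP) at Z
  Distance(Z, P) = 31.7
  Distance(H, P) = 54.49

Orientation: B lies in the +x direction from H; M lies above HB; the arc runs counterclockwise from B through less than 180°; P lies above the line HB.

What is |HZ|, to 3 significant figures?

57.8

H is at the origin; HB is horizontal with |HB| = 47.9 and B on the +x side, so B = (47.9, 0.00). The tangent condition forces MB to be normal to HB, so M = B + (0, 9.8) = (47.9, 9.80). Since MZ ⟂ ZP (tangency), |MP| = √(9.8² + 31.7²) = 33.2 regardless of where Z sits on A1. So P lies on both circle(H, 54.49) and circle(M, 33.2); the above-HB intersection is P = (36.1, 40.8). Z is the foot of the tangent from P: Z = (55.6, 15.8).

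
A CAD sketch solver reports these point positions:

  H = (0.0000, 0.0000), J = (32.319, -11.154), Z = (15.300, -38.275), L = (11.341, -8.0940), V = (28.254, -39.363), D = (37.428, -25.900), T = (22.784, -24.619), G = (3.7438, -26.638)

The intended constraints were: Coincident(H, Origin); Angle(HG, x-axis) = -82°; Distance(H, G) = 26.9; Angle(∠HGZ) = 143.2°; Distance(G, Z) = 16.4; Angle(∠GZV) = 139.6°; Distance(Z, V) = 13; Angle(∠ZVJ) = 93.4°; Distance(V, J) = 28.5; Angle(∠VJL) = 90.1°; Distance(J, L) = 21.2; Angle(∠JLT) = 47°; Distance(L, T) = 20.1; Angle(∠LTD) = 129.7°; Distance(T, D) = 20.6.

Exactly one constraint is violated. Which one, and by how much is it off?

Distance(T, D) = 20.6 — off by 5.90.

H = (0.00, 0.00) ✓; HG at -82.00° ✓; |HG| = 26.90 ✓; ∠HGZ = 143.2° ✓; |GZ| = 16.40 ✓; ∠GZV = 139.6° ✓; |ZV| = 13.00 ✓; ∠ZVJ = 93.40° ✓; |VJ| = 28.50 ✓; ∠VJL = 90.10° ✓; |JL| = 21.20 ✓; ∠JLT = 47.00° ✓; |LT| = 20.10 ✓; ∠LTD = 129.7° ✓; |TD| = 14.70 ✗.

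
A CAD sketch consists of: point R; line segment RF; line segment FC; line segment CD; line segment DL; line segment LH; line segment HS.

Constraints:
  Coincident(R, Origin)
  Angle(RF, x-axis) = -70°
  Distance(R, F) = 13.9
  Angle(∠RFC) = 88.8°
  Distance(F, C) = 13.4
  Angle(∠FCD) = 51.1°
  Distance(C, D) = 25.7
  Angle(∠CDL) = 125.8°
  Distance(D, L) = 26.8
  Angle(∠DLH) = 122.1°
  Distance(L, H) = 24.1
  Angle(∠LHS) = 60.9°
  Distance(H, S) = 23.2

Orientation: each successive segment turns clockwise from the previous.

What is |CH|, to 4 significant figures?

54.64

R is at the origin; RF runs at -70.0° with length 13.9, so F = (4.754, -13.06). ∠RFC = 88.8° gives FC at -161.2° from the x-axis; with |FC| = 13.4, C = (-7.931, -17.38). ∠FCD = 51.1° gives CD at 69.90° from the x-axis; with |CD| = 25.7, D = (0.9010, 6.755). ∠CDL = 125.8° gives DL at 15.70° from the x-axis; with |DL| = 26.8, L = (26.70, 14.01). ∠DLH = 122.1° gives LH at -42.20° from the x-axis; with |LH| = 24.1, H = (44.55, -2.182). Then |CH| = |H − C| = 54.64.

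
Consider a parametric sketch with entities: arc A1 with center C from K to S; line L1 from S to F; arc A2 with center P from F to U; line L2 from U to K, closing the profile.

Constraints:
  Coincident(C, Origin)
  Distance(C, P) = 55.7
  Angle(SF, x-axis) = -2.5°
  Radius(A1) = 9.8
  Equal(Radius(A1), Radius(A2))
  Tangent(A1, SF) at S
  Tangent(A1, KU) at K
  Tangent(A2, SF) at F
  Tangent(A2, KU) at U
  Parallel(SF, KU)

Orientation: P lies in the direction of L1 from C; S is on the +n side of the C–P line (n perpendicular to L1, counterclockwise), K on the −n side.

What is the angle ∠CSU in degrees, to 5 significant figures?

70.614°

Tangency of A1 to both parallel lines with radius 9.8 puts S and K at C ± 9.8·n: S = (0.42747, 9.7907), K = (-0.42747, -9.7907). Equal radii place F and U the same way about P: F = P + 9.8·n = (56.074, 7.3611), U = P − 9.8·n = (55.220, -12.220). Then cos ∠CSU = SC·SU / (|SC||SU|), giving 70.614°.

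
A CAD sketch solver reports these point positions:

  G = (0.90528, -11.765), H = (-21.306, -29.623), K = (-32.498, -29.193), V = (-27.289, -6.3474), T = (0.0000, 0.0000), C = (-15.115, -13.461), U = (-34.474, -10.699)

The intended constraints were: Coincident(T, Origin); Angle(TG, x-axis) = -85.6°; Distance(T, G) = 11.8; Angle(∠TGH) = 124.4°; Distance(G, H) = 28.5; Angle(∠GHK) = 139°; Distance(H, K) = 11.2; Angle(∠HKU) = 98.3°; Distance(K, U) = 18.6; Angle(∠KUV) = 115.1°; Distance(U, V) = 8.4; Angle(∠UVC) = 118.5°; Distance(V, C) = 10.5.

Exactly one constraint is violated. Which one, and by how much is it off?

Distance(V, C) = 10.5 — off by 3.60.

T = (0.00, 0.00) ✓; TG at -85.60° ✓; |TG| = 11.80 ✓; ∠TGH = 124.4° ✓; |GH| = 28.50 ✓; ∠GHK = 139.0° ✓; |HK| = 11.20 ✓; ∠HKU = 98.30° ✓; |KU| = 18.60 ✓; ∠KUV = 115.1° ✓; |UV| = 8.400 ✓; ∠UVC = 118.5° ✓; |VC| = 14.10 ✗.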